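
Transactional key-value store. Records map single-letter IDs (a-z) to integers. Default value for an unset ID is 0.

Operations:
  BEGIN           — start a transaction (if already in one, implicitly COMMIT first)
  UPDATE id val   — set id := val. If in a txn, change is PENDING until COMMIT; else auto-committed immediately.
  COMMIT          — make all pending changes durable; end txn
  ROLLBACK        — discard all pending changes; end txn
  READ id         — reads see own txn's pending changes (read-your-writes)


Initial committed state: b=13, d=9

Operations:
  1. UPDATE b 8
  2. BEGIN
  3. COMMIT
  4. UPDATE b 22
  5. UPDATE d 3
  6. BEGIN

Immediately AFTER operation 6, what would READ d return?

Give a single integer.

Initial committed: {b=13, d=9}
Op 1: UPDATE b=8 (auto-commit; committed b=8)
Op 2: BEGIN: in_txn=True, pending={}
Op 3: COMMIT: merged [] into committed; committed now {b=8, d=9}
Op 4: UPDATE b=22 (auto-commit; committed b=22)
Op 5: UPDATE d=3 (auto-commit; committed d=3)
Op 6: BEGIN: in_txn=True, pending={}
After op 6: visible(d) = 3 (pending={}, committed={b=22, d=3})

Answer: 3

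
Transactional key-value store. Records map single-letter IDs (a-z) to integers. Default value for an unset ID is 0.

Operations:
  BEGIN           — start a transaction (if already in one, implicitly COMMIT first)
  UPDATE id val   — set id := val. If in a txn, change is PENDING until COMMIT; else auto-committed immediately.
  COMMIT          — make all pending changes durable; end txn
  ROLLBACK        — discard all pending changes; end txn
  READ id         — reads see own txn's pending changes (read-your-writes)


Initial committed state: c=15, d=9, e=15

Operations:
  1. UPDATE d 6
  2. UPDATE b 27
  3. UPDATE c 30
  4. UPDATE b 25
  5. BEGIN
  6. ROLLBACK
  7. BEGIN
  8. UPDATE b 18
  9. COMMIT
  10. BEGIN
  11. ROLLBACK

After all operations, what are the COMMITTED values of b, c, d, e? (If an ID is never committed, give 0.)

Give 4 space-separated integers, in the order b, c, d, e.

Answer: 18 30 6 15

Derivation:
Initial committed: {c=15, d=9, e=15}
Op 1: UPDATE d=6 (auto-commit; committed d=6)
Op 2: UPDATE b=27 (auto-commit; committed b=27)
Op 3: UPDATE c=30 (auto-commit; committed c=30)
Op 4: UPDATE b=25 (auto-commit; committed b=25)
Op 5: BEGIN: in_txn=True, pending={}
Op 6: ROLLBACK: discarded pending []; in_txn=False
Op 7: BEGIN: in_txn=True, pending={}
Op 8: UPDATE b=18 (pending; pending now {b=18})
Op 9: COMMIT: merged ['b'] into committed; committed now {b=18, c=30, d=6, e=15}
Op 10: BEGIN: in_txn=True, pending={}
Op 11: ROLLBACK: discarded pending []; in_txn=False
Final committed: {b=18, c=30, d=6, e=15}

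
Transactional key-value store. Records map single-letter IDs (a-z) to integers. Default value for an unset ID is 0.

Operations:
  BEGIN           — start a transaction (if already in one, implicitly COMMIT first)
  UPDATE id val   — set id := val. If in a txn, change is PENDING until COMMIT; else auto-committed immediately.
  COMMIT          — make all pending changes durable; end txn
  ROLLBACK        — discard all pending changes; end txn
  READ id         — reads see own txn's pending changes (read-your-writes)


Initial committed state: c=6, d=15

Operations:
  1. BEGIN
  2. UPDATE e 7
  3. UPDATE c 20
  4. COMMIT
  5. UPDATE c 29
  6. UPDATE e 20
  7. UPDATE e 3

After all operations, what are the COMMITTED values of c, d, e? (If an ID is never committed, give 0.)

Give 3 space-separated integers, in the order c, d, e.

Initial committed: {c=6, d=15}
Op 1: BEGIN: in_txn=True, pending={}
Op 2: UPDATE e=7 (pending; pending now {e=7})
Op 3: UPDATE c=20 (pending; pending now {c=20, e=7})
Op 4: COMMIT: merged ['c', 'e'] into committed; committed now {c=20, d=15, e=7}
Op 5: UPDATE c=29 (auto-commit; committed c=29)
Op 6: UPDATE e=20 (auto-commit; committed e=20)
Op 7: UPDATE e=3 (auto-commit; committed e=3)
Final committed: {c=29, d=15, e=3}

Answer: 29 15 3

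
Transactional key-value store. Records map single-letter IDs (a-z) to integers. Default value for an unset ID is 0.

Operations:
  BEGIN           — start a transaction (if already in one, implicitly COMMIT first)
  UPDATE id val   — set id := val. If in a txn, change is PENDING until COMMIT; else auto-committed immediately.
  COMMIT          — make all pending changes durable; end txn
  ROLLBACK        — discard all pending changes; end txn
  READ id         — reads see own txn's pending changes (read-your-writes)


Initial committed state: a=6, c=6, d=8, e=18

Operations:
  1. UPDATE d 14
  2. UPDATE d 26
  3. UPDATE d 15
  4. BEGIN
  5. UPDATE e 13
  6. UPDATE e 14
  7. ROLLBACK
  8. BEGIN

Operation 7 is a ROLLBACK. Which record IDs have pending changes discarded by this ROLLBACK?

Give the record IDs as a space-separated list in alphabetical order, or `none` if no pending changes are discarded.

Answer: e

Derivation:
Initial committed: {a=6, c=6, d=8, e=18}
Op 1: UPDATE d=14 (auto-commit; committed d=14)
Op 2: UPDATE d=26 (auto-commit; committed d=26)
Op 3: UPDATE d=15 (auto-commit; committed d=15)
Op 4: BEGIN: in_txn=True, pending={}
Op 5: UPDATE e=13 (pending; pending now {e=13})
Op 6: UPDATE e=14 (pending; pending now {e=14})
Op 7: ROLLBACK: discarded pending ['e']; in_txn=False
Op 8: BEGIN: in_txn=True, pending={}
ROLLBACK at op 7 discards: ['e']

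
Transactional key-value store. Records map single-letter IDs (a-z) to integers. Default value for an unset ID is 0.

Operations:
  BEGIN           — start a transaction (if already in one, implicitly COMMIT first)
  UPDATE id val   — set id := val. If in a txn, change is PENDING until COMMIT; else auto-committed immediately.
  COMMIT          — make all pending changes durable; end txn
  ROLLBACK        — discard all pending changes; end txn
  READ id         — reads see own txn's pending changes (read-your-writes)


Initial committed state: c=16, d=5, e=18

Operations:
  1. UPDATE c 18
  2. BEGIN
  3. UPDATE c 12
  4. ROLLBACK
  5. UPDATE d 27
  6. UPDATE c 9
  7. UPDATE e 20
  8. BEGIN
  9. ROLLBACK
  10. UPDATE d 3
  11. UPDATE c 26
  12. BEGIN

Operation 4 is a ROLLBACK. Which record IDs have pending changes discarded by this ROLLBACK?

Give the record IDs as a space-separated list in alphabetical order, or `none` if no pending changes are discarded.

Initial committed: {c=16, d=5, e=18}
Op 1: UPDATE c=18 (auto-commit; committed c=18)
Op 2: BEGIN: in_txn=True, pending={}
Op 3: UPDATE c=12 (pending; pending now {c=12})
Op 4: ROLLBACK: discarded pending ['c']; in_txn=False
Op 5: UPDATE d=27 (auto-commit; committed d=27)
Op 6: UPDATE c=9 (auto-commit; committed c=9)
Op 7: UPDATE e=20 (auto-commit; committed e=20)
Op 8: BEGIN: in_txn=True, pending={}
Op 9: ROLLBACK: discarded pending []; in_txn=False
Op 10: UPDATE d=3 (auto-commit; committed d=3)
Op 11: UPDATE c=26 (auto-commit; committed c=26)
Op 12: BEGIN: in_txn=True, pending={}
ROLLBACK at op 4 discards: ['c']

Answer: c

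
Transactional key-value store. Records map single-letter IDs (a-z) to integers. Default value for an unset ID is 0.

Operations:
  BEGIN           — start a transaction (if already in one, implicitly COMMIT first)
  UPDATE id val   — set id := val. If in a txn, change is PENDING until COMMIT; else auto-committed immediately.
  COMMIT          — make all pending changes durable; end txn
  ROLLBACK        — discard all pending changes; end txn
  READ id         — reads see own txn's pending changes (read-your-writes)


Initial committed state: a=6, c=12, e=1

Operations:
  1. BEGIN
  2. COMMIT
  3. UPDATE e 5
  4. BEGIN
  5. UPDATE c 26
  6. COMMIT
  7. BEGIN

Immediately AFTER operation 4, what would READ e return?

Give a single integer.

Answer: 5

Derivation:
Initial committed: {a=6, c=12, e=1}
Op 1: BEGIN: in_txn=True, pending={}
Op 2: COMMIT: merged [] into committed; committed now {a=6, c=12, e=1}
Op 3: UPDATE e=5 (auto-commit; committed e=5)
Op 4: BEGIN: in_txn=True, pending={}
After op 4: visible(e) = 5 (pending={}, committed={a=6, c=12, e=5})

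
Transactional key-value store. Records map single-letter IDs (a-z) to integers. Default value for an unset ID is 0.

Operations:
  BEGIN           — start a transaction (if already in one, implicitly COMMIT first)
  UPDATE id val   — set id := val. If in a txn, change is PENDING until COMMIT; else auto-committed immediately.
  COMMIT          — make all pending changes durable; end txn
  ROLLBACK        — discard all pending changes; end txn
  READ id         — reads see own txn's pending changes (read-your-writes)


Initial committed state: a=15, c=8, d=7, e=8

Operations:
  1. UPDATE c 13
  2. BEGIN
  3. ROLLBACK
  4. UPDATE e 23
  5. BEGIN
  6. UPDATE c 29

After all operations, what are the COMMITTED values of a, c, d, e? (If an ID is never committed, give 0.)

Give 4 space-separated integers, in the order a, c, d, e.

Initial committed: {a=15, c=8, d=7, e=8}
Op 1: UPDATE c=13 (auto-commit; committed c=13)
Op 2: BEGIN: in_txn=True, pending={}
Op 3: ROLLBACK: discarded pending []; in_txn=False
Op 4: UPDATE e=23 (auto-commit; committed e=23)
Op 5: BEGIN: in_txn=True, pending={}
Op 6: UPDATE c=29 (pending; pending now {c=29})
Final committed: {a=15, c=13, d=7, e=23}

Answer: 15 13 7 23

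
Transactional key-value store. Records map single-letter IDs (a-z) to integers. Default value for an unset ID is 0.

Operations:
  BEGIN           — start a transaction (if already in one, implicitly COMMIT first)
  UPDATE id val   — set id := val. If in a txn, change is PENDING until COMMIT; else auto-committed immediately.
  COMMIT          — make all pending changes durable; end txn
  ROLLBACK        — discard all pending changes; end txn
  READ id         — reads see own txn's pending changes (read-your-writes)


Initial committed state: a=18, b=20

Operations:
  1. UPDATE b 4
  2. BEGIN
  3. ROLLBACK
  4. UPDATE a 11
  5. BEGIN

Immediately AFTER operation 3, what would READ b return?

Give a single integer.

Initial committed: {a=18, b=20}
Op 1: UPDATE b=4 (auto-commit; committed b=4)
Op 2: BEGIN: in_txn=True, pending={}
Op 3: ROLLBACK: discarded pending []; in_txn=False
After op 3: visible(b) = 4 (pending={}, committed={a=18, b=4})

Answer: 4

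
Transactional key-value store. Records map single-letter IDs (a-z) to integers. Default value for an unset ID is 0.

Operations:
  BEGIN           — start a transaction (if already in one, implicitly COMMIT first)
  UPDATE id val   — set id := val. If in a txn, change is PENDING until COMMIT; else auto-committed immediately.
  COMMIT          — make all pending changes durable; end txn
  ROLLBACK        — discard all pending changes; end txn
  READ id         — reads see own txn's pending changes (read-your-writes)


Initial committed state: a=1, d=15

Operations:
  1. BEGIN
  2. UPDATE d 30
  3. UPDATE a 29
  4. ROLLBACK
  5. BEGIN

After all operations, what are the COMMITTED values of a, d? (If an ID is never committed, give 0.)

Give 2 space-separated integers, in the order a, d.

Answer: 1 15

Derivation:
Initial committed: {a=1, d=15}
Op 1: BEGIN: in_txn=True, pending={}
Op 2: UPDATE d=30 (pending; pending now {d=30})
Op 3: UPDATE a=29 (pending; pending now {a=29, d=30})
Op 4: ROLLBACK: discarded pending ['a', 'd']; in_txn=False
Op 5: BEGIN: in_txn=True, pending={}
Final committed: {a=1, d=15}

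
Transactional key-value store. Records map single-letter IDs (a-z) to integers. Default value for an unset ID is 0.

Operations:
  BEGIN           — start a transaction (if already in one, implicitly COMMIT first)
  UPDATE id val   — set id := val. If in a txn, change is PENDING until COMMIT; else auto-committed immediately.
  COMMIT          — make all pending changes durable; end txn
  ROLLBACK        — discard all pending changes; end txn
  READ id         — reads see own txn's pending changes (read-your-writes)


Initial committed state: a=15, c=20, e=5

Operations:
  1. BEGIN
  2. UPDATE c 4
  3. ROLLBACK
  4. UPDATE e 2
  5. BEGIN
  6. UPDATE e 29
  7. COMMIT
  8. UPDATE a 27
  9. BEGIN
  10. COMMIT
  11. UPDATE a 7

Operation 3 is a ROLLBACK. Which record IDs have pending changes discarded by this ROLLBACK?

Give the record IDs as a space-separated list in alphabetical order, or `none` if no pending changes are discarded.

Answer: c

Derivation:
Initial committed: {a=15, c=20, e=5}
Op 1: BEGIN: in_txn=True, pending={}
Op 2: UPDATE c=4 (pending; pending now {c=4})
Op 3: ROLLBACK: discarded pending ['c']; in_txn=False
Op 4: UPDATE e=2 (auto-commit; committed e=2)
Op 5: BEGIN: in_txn=True, pending={}
Op 6: UPDATE e=29 (pending; pending now {e=29})
Op 7: COMMIT: merged ['e'] into committed; committed now {a=15, c=20, e=29}
Op 8: UPDATE a=27 (auto-commit; committed a=27)
Op 9: BEGIN: in_txn=True, pending={}
Op 10: COMMIT: merged [] into committed; committed now {a=27, c=20, e=29}
Op 11: UPDATE a=7 (auto-commit; committed a=7)
ROLLBACK at op 3 discards: ['c']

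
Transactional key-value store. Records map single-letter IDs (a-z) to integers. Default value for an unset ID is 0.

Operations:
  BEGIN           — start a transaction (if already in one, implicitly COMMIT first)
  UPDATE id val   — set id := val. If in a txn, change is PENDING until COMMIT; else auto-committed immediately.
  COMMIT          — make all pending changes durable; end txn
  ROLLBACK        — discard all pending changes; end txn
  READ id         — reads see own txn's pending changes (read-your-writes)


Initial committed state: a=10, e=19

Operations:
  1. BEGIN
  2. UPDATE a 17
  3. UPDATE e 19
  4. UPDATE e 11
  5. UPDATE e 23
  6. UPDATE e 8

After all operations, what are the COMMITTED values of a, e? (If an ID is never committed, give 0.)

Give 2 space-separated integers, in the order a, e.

Initial committed: {a=10, e=19}
Op 1: BEGIN: in_txn=True, pending={}
Op 2: UPDATE a=17 (pending; pending now {a=17})
Op 3: UPDATE e=19 (pending; pending now {a=17, e=19})
Op 4: UPDATE e=11 (pending; pending now {a=17, e=11})
Op 5: UPDATE e=23 (pending; pending now {a=17, e=23})
Op 6: UPDATE e=8 (pending; pending now {a=17, e=8})
Final committed: {a=10, e=19}

Answer: 10 19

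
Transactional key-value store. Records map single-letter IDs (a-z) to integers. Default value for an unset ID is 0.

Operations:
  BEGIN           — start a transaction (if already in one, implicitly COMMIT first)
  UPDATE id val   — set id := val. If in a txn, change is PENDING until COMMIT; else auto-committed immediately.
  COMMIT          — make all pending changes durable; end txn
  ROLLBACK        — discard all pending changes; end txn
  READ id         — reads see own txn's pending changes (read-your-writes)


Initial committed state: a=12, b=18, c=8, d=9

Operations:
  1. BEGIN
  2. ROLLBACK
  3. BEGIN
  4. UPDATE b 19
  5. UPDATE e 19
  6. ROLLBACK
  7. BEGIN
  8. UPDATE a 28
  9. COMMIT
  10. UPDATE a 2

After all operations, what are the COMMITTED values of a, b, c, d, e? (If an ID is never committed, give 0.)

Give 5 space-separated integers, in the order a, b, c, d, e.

Initial committed: {a=12, b=18, c=8, d=9}
Op 1: BEGIN: in_txn=True, pending={}
Op 2: ROLLBACK: discarded pending []; in_txn=False
Op 3: BEGIN: in_txn=True, pending={}
Op 4: UPDATE b=19 (pending; pending now {b=19})
Op 5: UPDATE e=19 (pending; pending now {b=19, e=19})
Op 6: ROLLBACK: discarded pending ['b', 'e']; in_txn=False
Op 7: BEGIN: in_txn=True, pending={}
Op 8: UPDATE a=28 (pending; pending now {a=28})
Op 9: COMMIT: merged ['a'] into committed; committed now {a=28, b=18, c=8, d=9}
Op 10: UPDATE a=2 (auto-commit; committed a=2)
Final committed: {a=2, b=18, c=8, d=9}

Answer: 2 18 8 9 0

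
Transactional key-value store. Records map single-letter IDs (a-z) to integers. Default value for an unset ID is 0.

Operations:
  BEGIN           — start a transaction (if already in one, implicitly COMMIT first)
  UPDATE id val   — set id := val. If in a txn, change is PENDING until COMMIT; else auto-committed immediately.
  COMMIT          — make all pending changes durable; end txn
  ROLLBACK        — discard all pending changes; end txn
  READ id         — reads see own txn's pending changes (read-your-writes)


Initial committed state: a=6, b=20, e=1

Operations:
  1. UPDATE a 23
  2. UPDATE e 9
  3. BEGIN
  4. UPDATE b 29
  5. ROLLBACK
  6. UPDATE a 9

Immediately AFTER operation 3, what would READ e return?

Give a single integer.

Initial committed: {a=6, b=20, e=1}
Op 1: UPDATE a=23 (auto-commit; committed a=23)
Op 2: UPDATE e=9 (auto-commit; committed e=9)
Op 3: BEGIN: in_txn=True, pending={}
After op 3: visible(e) = 9 (pending={}, committed={a=23, b=20, e=9})

Answer: 9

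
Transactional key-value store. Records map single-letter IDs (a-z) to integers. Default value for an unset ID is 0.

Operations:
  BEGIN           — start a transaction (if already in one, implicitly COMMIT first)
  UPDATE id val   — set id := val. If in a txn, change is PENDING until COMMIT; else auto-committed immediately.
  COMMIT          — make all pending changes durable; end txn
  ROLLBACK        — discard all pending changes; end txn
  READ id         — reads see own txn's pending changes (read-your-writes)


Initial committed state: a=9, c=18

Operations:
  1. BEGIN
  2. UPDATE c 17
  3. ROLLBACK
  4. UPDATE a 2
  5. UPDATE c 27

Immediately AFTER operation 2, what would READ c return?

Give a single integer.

Answer: 17

Derivation:
Initial committed: {a=9, c=18}
Op 1: BEGIN: in_txn=True, pending={}
Op 2: UPDATE c=17 (pending; pending now {c=17})
After op 2: visible(c) = 17 (pending={c=17}, committed={a=9, c=18})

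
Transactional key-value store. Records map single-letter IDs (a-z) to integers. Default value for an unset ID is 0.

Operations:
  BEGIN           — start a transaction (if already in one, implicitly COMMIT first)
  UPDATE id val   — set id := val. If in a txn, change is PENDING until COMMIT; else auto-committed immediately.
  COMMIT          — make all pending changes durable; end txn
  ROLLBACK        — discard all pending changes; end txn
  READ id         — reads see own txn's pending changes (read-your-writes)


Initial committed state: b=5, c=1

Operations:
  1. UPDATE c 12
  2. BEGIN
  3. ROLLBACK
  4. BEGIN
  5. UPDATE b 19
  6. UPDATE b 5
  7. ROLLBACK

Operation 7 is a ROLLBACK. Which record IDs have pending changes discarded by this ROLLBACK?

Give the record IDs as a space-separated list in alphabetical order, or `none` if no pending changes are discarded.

Answer: b

Derivation:
Initial committed: {b=5, c=1}
Op 1: UPDATE c=12 (auto-commit; committed c=12)
Op 2: BEGIN: in_txn=True, pending={}
Op 3: ROLLBACK: discarded pending []; in_txn=False
Op 4: BEGIN: in_txn=True, pending={}
Op 5: UPDATE b=19 (pending; pending now {b=19})
Op 6: UPDATE b=5 (pending; pending now {b=5})
Op 7: ROLLBACK: discarded pending ['b']; in_txn=False
ROLLBACK at op 7 discards: ['b']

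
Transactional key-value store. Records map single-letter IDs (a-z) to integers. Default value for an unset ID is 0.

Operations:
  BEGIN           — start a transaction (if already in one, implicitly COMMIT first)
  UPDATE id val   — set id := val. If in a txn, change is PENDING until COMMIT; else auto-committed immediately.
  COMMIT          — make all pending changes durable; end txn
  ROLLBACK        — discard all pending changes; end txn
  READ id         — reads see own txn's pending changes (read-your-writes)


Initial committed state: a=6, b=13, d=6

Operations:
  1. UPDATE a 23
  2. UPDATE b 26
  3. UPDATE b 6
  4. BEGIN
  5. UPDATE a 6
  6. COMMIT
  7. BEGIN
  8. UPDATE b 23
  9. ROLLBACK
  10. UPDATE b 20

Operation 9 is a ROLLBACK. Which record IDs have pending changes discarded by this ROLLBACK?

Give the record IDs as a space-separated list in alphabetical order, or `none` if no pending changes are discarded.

Answer: b

Derivation:
Initial committed: {a=6, b=13, d=6}
Op 1: UPDATE a=23 (auto-commit; committed a=23)
Op 2: UPDATE b=26 (auto-commit; committed b=26)
Op 3: UPDATE b=6 (auto-commit; committed b=6)
Op 4: BEGIN: in_txn=True, pending={}
Op 5: UPDATE a=6 (pending; pending now {a=6})
Op 6: COMMIT: merged ['a'] into committed; committed now {a=6, b=6, d=6}
Op 7: BEGIN: in_txn=True, pending={}
Op 8: UPDATE b=23 (pending; pending now {b=23})
Op 9: ROLLBACK: discarded pending ['b']; in_txn=False
Op 10: UPDATE b=20 (auto-commit; committed b=20)
ROLLBACK at op 9 discards: ['b']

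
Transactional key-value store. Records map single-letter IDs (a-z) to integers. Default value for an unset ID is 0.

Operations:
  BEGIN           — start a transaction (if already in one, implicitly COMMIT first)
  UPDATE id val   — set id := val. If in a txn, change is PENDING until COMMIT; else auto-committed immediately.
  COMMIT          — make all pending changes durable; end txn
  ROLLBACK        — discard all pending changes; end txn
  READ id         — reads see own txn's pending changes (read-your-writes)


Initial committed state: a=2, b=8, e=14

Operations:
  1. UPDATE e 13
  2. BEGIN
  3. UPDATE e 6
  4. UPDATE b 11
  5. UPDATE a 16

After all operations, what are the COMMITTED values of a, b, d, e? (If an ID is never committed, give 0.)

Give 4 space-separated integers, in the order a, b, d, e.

Answer: 2 8 0 13

Derivation:
Initial committed: {a=2, b=8, e=14}
Op 1: UPDATE e=13 (auto-commit; committed e=13)
Op 2: BEGIN: in_txn=True, pending={}
Op 3: UPDATE e=6 (pending; pending now {e=6})
Op 4: UPDATE b=11 (pending; pending now {b=11, e=6})
Op 5: UPDATE a=16 (pending; pending now {a=16, b=11, e=6})
Final committed: {a=2, b=8, e=13}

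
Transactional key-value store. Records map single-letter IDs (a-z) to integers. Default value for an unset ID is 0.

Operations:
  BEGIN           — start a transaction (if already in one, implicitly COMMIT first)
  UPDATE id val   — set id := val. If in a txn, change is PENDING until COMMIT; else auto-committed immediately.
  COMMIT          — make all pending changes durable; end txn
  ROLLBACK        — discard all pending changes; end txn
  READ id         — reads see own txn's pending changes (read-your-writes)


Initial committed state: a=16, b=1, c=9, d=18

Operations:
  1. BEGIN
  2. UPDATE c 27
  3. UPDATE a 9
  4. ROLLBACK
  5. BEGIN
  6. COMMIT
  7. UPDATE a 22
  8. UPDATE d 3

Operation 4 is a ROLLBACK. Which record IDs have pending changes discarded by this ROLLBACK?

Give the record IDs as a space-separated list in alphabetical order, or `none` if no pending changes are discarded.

Answer: a c

Derivation:
Initial committed: {a=16, b=1, c=9, d=18}
Op 1: BEGIN: in_txn=True, pending={}
Op 2: UPDATE c=27 (pending; pending now {c=27})
Op 3: UPDATE a=9 (pending; pending now {a=9, c=27})
Op 4: ROLLBACK: discarded pending ['a', 'c']; in_txn=False
Op 5: BEGIN: in_txn=True, pending={}
Op 6: COMMIT: merged [] into committed; committed now {a=16, b=1, c=9, d=18}
Op 7: UPDATE a=22 (auto-commit; committed a=22)
Op 8: UPDATE d=3 (auto-commit; committed d=3)
ROLLBACK at op 4 discards: ['a', 'c']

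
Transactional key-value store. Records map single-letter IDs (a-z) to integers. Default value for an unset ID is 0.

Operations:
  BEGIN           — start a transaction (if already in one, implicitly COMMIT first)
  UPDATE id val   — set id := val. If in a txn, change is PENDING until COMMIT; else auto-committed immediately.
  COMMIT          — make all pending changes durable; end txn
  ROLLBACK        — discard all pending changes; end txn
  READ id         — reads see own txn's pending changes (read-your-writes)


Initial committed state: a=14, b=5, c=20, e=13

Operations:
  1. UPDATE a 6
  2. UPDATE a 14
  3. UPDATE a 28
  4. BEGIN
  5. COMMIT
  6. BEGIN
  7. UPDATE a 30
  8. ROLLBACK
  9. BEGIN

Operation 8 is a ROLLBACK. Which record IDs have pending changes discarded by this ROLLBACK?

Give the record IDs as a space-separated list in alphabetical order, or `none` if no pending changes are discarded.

Answer: a

Derivation:
Initial committed: {a=14, b=5, c=20, e=13}
Op 1: UPDATE a=6 (auto-commit; committed a=6)
Op 2: UPDATE a=14 (auto-commit; committed a=14)
Op 3: UPDATE a=28 (auto-commit; committed a=28)
Op 4: BEGIN: in_txn=True, pending={}
Op 5: COMMIT: merged [] into committed; committed now {a=28, b=5, c=20, e=13}
Op 6: BEGIN: in_txn=True, pending={}
Op 7: UPDATE a=30 (pending; pending now {a=30})
Op 8: ROLLBACK: discarded pending ['a']; in_txn=False
Op 9: BEGIN: in_txn=True, pending={}
ROLLBACK at op 8 discards: ['a']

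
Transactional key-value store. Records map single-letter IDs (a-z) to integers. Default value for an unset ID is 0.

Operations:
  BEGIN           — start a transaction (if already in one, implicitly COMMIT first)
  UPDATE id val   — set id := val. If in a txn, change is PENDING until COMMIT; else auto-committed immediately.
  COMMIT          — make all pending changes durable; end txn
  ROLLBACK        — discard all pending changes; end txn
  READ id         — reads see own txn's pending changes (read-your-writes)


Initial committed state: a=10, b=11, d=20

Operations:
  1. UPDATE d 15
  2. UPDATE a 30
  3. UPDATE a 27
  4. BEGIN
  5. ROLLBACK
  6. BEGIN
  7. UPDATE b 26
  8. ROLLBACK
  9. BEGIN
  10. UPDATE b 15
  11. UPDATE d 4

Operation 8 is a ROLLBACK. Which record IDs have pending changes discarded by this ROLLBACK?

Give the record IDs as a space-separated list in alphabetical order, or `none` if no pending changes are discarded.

Answer: b

Derivation:
Initial committed: {a=10, b=11, d=20}
Op 1: UPDATE d=15 (auto-commit; committed d=15)
Op 2: UPDATE a=30 (auto-commit; committed a=30)
Op 3: UPDATE a=27 (auto-commit; committed a=27)
Op 4: BEGIN: in_txn=True, pending={}
Op 5: ROLLBACK: discarded pending []; in_txn=False
Op 6: BEGIN: in_txn=True, pending={}
Op 7: UPDATE b=26 (pending; pending now {b=26})
Op 8: ROLLBACK: discarded pending ['b']; in_txn=False
Op 9: BEGIN: in_txn=True, pending={}
Op 10: UPDATE b=15 (pending; pending now {b=15})
Op 11: UPDATE d=4 (pending; pending now {b=15, d=4})
ROLLBACK at op 8 discards: ['b']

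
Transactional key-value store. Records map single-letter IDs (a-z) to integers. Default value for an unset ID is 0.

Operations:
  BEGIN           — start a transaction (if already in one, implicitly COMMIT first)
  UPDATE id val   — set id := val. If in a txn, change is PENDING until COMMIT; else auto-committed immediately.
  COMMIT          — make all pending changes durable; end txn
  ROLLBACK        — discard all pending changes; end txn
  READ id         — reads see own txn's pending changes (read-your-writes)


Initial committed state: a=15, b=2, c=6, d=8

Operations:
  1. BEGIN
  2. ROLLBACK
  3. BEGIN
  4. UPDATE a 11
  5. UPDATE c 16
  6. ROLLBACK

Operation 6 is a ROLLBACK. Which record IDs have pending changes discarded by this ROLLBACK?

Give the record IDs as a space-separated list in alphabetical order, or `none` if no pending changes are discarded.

Answer: a c

Derivation:
Initial committed: {a=15, b=2, c=6, d=8}
Op 1: BEGIN: in_txn=True, pending={}
Op 2: ROLLBACK: discarded pending []; in_txn=False
Op 3: BEGIN: in_txn=True, pending={}
Op 4: UPDATE a=11 (pending; pending now {a=11})
Op 5: UPDATE c=16 (pending; pending now {a=11, c=16})
Op 6: ROLLBACK: discarded pending ['a', 'c']; in_txn=False
ROLLBACK at op 6 discards: ['a', 'c']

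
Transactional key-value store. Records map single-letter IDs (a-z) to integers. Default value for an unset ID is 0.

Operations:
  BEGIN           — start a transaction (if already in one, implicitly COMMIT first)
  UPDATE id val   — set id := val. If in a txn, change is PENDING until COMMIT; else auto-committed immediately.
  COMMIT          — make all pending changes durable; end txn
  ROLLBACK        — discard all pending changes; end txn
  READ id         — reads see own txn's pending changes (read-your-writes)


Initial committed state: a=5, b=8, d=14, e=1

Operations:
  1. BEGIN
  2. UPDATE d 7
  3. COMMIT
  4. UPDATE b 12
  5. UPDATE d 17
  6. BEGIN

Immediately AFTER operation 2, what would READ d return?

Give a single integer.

Initial committed: {a=5, b=8, d=14, e=1}
Op 1: BEGIN: in_txn=True, pending={}
Op 2: UPDATE d=7 (pending; pending now {d=7})
After op 2: visible(d) = 7 (pending={d=7}, committed={a=5, b=8, d=14, e=1})

Answer: 7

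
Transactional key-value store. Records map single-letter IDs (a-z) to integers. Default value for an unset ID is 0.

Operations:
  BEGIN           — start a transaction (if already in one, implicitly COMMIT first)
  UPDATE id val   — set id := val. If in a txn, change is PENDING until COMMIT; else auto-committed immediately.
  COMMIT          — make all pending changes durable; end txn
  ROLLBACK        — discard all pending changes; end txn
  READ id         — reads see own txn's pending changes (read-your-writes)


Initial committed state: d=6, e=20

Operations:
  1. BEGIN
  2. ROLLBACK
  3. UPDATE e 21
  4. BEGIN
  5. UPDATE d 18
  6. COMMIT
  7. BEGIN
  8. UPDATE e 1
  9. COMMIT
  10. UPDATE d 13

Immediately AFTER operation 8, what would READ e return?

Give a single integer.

Answer: 1

Derivation:
Initial committed: {d=6, e=20}
Op 1: BEGIN: in_txn=True, pending={}
Op 2: ROLLBACK: discarded pending []; in_txn=False
Op 3: UPDATE e=21 (auto-commit; committed e=21)
Op 4: BEGIN: in_txn=True, pending={}
Op 5: UPDATE d=18 (pending; pending now {d=18})
Op 6: COMMIT: merged ['d'] into committed; committed now {d=18, e=21}
Op 7: BEGIN: in_txn=True, pending={}
Op 8: UPDATE e=1 (pending; pending now {e=1})
After op 8: visible(e) = 1 (pending={e=1}, committed={d=18, e=21})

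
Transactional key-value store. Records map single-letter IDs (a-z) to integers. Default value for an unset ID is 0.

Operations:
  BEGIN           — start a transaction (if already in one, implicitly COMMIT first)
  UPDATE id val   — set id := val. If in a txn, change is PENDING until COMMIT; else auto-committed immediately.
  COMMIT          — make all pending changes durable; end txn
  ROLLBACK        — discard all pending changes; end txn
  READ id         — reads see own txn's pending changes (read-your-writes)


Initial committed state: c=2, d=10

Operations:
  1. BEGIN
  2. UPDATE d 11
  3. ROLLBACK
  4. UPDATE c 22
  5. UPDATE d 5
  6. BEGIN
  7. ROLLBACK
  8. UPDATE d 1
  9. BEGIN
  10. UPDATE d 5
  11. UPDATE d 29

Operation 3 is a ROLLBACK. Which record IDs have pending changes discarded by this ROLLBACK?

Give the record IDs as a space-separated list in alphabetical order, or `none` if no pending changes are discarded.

Initial committed: {c=2, d=10}
Op 1: BEGIN: in_txn=True, pending={}
Op 2: UPDATE d=11 (pending; pending now {d=11})
Op 3: ROLLBACK: discarded pending ['d']; in_txn=False
Op 4: UPDATE c=22 (auto-commit; committed c=22)
Op 5: UPDATE d=5 (auto-commit; committed d=5)
Op 6: BEGIN: in_txn=True, pending={}
Op 7: ROLLBACK: discarded pending []; in_txn=False
Op 8: UPDATE d=1 (auto-commit; committed d=1)
Op 9: BEGIN: in_txn=True, pending={}
Op 10: UPDATE d=5 (pending; pending now {d=5})
Op 11: UPDATE d=29 (pending; pending now {d=29})
ROLLBACK at op 3 discards: ['d']

Answer: d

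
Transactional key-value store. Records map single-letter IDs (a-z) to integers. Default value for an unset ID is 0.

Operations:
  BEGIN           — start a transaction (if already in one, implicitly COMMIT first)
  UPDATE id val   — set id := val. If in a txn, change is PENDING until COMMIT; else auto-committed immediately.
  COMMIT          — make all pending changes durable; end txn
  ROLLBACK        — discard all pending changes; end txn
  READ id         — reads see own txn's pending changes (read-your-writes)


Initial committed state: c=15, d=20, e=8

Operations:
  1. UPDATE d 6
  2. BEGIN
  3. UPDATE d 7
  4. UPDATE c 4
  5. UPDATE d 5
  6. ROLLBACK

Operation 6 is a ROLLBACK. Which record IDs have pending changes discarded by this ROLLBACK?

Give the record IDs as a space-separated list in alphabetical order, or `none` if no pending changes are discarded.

Answer: c d

Derivation:
Initial committed: {c=15, d=20, e=8}
Op 1: UPDATE d=6 (auto-commit; committed d=6)
Op 2: BEGIN: in_txn=True, pending={}
Op 3: UPDATE d=7 (pending; pending now {d=7})
Op 4: UPDATE c=4 (pending; pending now {c=4, d=7})
Op 5: UPDATE d=5 (pending; pending now {c=4, d=5})
Op 6: ROLLBACK: discarded pending ['c', 'd']; in_txn=False
ROLLBACK at op 6 discards: ['c', 'd']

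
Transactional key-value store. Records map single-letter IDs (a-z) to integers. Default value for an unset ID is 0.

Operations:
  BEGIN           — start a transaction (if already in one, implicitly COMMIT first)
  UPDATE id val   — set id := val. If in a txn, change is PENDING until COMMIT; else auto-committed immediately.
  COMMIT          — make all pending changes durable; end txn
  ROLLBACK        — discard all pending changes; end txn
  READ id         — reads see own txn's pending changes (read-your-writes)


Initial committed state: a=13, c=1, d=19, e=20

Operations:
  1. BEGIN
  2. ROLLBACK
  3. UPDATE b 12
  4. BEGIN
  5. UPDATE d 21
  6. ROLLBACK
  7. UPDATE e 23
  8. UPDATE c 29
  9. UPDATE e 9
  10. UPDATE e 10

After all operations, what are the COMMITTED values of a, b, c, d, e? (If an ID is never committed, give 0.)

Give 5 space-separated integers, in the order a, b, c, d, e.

Answer: 13 12 29 19 10

Derivation:
Initial committed: {a=13, c=1, d=19, e=20}
Op 1: BEGIN: in_txn=True, pending={}
Op 2: ROLLBACK: discarded pending []; in_txn=False
Op 3: UPDATE b=12 (auto-commit; committed b=12)
Op 4: BEGIN: in_txn=True, pending={}
Op 5: UPDATE d=21 (pending; pending now {d=21})
Op 6: ROLLBACK: discarded pending ['d']; in_txn=False
Op 7: UPDATE e=23 (auto-commit; committed e=23)
Op 8: UPDATE c=29 (auto-commit; committed c=29)
Op 9: UPDATE e=9 (auto-commit; committed e=9)
Op 10: UPDATE e=10 (auto-commit; committed e=10)
Final committed: {a=13, b=12, c=29, d=19, e=10}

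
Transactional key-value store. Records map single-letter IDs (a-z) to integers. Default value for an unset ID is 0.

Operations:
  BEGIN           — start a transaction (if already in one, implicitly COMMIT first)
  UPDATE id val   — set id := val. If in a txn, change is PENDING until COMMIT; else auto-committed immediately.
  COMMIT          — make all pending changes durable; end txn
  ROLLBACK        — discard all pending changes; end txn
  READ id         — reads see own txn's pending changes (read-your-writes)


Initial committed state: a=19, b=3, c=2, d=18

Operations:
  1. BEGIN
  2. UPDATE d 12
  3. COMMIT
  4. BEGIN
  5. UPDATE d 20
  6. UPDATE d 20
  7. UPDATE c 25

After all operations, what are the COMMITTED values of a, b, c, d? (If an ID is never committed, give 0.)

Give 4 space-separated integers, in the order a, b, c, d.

Answer: 19 3 2 12

Derivation:
Initial committed: {a=19, b=3, c=2, d=18}
Op 1: BEGIN: in_txn=True, pending={}
Op 2: UPDATE d=12 (pending; pending now {d=12})
Op 3: COMMIT: merged ['d'] into committed; committed now {a=19, b=3, c=2, d=12}
Op 4: BEGIN: in_txn=True, pending={}
Op 5: UPDATE d=20 (pending; pending now {d=20})
Op 6: UPDATE d=20 (pending; pending now {d=20})
Op 7: UPDATE c=25 (pending; pending now {c=25, d=20})
Final committed: {a=19, b=3, c=2, d=12}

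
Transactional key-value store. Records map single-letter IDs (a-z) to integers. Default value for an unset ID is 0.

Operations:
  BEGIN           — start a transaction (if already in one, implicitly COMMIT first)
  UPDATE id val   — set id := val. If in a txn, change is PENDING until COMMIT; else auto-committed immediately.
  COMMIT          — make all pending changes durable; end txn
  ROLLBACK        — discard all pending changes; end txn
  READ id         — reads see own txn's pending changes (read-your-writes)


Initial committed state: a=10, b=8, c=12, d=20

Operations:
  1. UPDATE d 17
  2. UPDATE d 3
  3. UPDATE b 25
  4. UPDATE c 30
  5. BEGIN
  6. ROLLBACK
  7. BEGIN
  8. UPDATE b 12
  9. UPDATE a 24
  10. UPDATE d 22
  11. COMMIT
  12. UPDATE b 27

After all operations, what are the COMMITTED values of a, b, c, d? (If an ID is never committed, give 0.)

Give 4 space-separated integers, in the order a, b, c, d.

Answer: 24 27 30 22

Derivation:
Initial committed: {a=10, b=8, c=12, d=20}
Op 1: UPDATE d=17 (auto-commit; committed d=17)
Op 2: UPDATE d=3 (auto-commit; committed d=3)
Op 3: UPDATE b=25 (auto-commit; committed b=25)
Op 4: UPDATE c=30 (auto-commit; committed c=30)
Op 5: BEGIN: in_txn=True, pending={}
Op 6: ROLLBACK: discarded pending []; in_txn=False
Op 7: BEGIN: in_txn=True, pending={}
Op 8: UPDATE b=12 (pending; pending now {b=12})
Op 9: UPDATE a=24 (pending; pending now {a=24, b=12})
Op 10: UPDATE d=22 (pending; pending now {a=24, b=12, d=22})
Op 11: COMMIT: merged ['a', 'b', 'd'] into committed; committed now {a=24, b=12, c=30, d=22}
Op 12: UPDATE b=27 (auto-commit; committed b=27)
Final committed: {a=24, b=27, c=30, d=22}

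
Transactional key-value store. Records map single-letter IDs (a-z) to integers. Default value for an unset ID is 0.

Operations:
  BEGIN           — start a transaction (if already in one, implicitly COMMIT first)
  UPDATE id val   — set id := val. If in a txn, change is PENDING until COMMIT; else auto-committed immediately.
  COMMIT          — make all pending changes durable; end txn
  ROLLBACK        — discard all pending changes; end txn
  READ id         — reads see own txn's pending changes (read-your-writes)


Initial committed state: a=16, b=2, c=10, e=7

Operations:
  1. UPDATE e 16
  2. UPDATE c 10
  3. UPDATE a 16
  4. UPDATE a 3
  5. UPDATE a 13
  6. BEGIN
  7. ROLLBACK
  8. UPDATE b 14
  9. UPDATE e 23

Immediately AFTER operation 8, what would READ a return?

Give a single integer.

Answer: 13

Derivation:
Initial committed: {a=16, b=2, c=10, e=7}
Op 1: UPDATE e=16 (auto-commit; committed e=16)
Op 2: UPDATE c=10 (auto-commit; committed c=10)
Op 3: UPDATE a=16 (auto-commit; committed a=16)
Op 4: UPDATE a=3 (auto-commit; committed a=3)
Op 5: UPDATE a=13 (auto-commit; committed a=13)
Op 6: BEGIN: in_txn=True, pending={}
Op 7: ROLLBACK: discarded pending []; in_txn=False
Op 8: UPDATE b=14 (auto-commit; committed b=14)
After op 8: visible(a) = 13 (pending={}, committed={a=13, b=14, c=10, e=16})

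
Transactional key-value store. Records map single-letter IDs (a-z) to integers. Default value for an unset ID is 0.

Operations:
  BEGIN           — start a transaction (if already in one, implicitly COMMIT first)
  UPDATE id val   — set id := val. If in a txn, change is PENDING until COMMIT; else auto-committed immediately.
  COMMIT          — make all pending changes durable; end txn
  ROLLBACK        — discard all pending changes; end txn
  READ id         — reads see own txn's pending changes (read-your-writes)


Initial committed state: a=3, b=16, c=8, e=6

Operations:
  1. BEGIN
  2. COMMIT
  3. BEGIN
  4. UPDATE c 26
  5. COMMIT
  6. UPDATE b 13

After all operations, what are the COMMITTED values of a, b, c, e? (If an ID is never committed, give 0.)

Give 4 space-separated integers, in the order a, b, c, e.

Answer: 3 13 26 6

Derivation:
Initial committed: {a=3, b=16, c=8, e=6}
Op 1: BEGIN: in_txn=True, pending={}
Op 2: COMMIT: merged [] into committed; committed now {a=3, b=16, c=8, e=6}
Op 3: BEGIN: in_txn=True, pending={}
Op 4: UPDATE c=26 (pending; pending now {c=26})
Op 5: COMMIT: merged ['c'] into committed; committed now {a=3, b=16, c=26, e=6}
Op 6: UPDATE b=13 (auto-commit; committed b=13)
Final committed: {a=3, b=13, c=26, e=6}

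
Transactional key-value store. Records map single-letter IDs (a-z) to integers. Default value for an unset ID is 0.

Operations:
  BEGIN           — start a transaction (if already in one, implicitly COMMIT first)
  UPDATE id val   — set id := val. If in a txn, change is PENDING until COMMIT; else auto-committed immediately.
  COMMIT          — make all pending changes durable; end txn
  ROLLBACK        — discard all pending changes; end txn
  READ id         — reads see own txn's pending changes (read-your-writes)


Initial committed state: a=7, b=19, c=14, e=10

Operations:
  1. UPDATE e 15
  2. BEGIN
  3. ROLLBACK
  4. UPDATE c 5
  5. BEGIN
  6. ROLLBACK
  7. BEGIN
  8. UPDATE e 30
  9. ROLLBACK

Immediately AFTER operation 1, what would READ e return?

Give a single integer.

Initial committed: {a=7, b=19, c=14, e=10}
Op 1: UPDATE e=15 (auto-commit; committed e=15)
After op 1: visible(e) = 15 (pending={}, committed={a=7, b=19, c=14, e=15})

Answer: 15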